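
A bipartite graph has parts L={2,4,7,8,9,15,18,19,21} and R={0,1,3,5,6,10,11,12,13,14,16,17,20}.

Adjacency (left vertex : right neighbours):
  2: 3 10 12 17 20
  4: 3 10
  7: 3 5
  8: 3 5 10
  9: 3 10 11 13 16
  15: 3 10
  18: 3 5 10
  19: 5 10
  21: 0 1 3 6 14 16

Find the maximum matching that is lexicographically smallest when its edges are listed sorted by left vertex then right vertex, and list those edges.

Lex-smallest maximum matching: {(2,12), (4,3), (7,5), (8,10), (9,11), (21,0)}

|M| = 6 (so the lex-smallest maximum matching has 6 edges)
process left vertices in ascending order; for each, take the smallest-labelled available neighbour that still permits 6 edges overall, or leave it unmatched if none does
lex-smallest matching: {2-12, 4-3, 7-5, 8-10, 9-11, 21-0}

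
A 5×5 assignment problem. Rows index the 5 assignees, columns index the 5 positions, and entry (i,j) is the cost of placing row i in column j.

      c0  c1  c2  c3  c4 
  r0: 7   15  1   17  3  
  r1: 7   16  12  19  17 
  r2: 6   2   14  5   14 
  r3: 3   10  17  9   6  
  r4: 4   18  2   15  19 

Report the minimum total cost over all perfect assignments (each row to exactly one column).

Minimum assignment cost: 23

optimal assignment: row0→col4 (cost 3), row1→col0 (cost 7), row2→col1 (cost 2), row3→col3 (cost 9), row4→col2 (cost 2)
total = 3 + 7 + 2 + 9 + 2 = 23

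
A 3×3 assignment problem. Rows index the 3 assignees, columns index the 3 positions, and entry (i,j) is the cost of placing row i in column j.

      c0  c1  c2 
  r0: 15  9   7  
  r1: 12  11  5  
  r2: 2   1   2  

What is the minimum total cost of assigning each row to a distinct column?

Minimum assignment cost: 16

optimal assignment: row0→col1 (cost 9), row1→col2 (cost 5), row2→col0 (cost 2)
total = 9 + 5 + 2 = 16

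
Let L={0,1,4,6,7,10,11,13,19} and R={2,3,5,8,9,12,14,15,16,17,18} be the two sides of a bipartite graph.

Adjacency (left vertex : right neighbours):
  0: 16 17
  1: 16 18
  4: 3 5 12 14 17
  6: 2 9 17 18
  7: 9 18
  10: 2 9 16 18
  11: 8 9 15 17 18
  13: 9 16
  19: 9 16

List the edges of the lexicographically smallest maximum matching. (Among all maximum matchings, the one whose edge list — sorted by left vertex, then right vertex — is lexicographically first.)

|M| = 7 (so the lex-smallest maximum matching has 7 edges)
process left vertices in ascending order; for each, take the smallest-labelled available neighbour that still permits 7 edges overall, or leave it unmatched if none does
lex-smallest matching: {0-16, 1-18, 4-3, 6-17, 7-9, 10-2, 11-8}

Lex-smallest maximum matching: {(0,16), (1,18), (4,3), (6,17), (7,9), (10,2), (11,8)}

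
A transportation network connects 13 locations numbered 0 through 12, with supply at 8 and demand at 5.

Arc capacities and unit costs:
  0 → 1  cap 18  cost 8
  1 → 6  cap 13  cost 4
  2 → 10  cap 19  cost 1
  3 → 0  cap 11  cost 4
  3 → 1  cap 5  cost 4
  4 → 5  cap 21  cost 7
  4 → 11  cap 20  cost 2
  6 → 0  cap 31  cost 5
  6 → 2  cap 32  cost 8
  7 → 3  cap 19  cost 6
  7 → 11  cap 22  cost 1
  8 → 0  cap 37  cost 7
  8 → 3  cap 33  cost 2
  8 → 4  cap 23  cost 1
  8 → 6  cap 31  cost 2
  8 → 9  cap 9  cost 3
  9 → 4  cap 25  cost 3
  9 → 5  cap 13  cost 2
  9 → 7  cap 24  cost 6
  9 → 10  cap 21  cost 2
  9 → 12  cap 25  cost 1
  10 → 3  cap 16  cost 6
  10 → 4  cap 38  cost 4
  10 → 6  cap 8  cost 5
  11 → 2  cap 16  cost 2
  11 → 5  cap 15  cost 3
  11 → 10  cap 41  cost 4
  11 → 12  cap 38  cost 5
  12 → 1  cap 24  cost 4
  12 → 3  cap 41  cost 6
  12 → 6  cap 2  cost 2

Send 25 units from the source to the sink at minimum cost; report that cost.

Minimum cost for 25 units: 143

shortest-cost path #1: 8→9→5 push 9 @ unit cost 5 (adds 45)
shortest-cost path #2: 8→4→11→5 push 15 @ unit cost 6 (adds 90)
shortest-cost path #3: 8→4→5 push 1 @ unit cost 8 (adds 8)
total cost = 143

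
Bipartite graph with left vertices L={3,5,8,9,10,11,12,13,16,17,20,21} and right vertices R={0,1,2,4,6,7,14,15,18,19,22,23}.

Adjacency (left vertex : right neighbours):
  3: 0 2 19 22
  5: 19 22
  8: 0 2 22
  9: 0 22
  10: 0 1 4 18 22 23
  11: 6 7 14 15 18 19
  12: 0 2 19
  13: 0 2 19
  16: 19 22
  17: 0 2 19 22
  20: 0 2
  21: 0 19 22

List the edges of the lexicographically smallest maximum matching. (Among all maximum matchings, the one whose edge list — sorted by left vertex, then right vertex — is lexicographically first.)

|M| = 6 (so the lex-smallest maximum matching has 6 edges)
process left vertices in ascending order; for each, take the smallest-labelled available neighbour that still permits 6 edges overall, or leave it unmatched if none does
lex-smallest matching: {3-0, 5-19, 8-2, 9-22, 10-1, 11-6}

Lex-smallest maximum matching: {(3,0), (5,19), (8,2), (9,22), (10,1), (11,6)}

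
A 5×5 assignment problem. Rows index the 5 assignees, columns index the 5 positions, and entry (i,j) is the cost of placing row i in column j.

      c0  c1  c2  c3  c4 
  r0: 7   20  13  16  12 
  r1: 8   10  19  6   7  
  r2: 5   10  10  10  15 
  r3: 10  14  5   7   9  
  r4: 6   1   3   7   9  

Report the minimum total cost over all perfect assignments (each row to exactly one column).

Minimum assignment cost: 29

optimal assignment: row0→col4 (cost 12), row1→col3 (cost 6), row2→col0 (cost 5), row3→col2 (cost 5), row4→col1 (cost 1)
total = 12 + 6 + 5 + 5 + 1 = 29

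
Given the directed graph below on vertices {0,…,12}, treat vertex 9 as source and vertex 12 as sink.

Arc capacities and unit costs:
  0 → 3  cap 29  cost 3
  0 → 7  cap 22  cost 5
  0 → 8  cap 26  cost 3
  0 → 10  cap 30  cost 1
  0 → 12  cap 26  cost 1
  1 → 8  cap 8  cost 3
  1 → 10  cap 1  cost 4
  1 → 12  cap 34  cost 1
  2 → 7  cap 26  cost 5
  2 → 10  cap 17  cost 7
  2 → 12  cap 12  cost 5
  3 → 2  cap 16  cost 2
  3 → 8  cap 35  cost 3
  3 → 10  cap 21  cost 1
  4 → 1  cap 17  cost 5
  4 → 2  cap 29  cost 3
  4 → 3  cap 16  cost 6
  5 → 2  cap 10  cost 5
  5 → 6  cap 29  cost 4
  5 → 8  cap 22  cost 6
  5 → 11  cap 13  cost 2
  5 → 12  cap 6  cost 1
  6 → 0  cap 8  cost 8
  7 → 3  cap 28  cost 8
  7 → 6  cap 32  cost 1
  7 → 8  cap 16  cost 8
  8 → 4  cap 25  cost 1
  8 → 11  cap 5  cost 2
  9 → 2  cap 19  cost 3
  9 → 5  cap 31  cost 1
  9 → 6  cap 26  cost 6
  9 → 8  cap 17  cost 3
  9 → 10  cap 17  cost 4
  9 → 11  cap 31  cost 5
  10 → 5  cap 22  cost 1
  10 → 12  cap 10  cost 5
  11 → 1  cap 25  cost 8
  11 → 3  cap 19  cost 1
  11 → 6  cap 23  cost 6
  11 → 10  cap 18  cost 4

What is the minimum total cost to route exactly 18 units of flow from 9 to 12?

shortest-cost path #1: 9→5→12 push 6 @ unit cost 2 (adds 12)
shortest-cost path #2: 9→2→12 push 12 @ unit cost 8 (adds 96)
total cost = 108

Minimum cost for 18 units: 108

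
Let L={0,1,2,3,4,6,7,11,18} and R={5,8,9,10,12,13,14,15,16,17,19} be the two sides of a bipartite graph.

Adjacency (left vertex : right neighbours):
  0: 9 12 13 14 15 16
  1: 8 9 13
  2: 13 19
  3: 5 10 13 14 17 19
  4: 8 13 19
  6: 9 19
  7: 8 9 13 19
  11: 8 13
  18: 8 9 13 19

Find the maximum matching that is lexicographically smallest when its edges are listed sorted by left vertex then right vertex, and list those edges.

|M| = 6 (so the lex-smallest maximum matching has 6 edges)
process left vertices in ascending order; for each, take the smallest-labelled available neighbour that still permits 6 edges overall, or leave it unmatched if none does
lex-smallest matching: {0-12, 1-8, 2-13, 3-5, 4-19, 6-9}

Lex-smallest maximum matching: {(0,12), (1,8), (2,13), (3,5), (4,19), (6,9)}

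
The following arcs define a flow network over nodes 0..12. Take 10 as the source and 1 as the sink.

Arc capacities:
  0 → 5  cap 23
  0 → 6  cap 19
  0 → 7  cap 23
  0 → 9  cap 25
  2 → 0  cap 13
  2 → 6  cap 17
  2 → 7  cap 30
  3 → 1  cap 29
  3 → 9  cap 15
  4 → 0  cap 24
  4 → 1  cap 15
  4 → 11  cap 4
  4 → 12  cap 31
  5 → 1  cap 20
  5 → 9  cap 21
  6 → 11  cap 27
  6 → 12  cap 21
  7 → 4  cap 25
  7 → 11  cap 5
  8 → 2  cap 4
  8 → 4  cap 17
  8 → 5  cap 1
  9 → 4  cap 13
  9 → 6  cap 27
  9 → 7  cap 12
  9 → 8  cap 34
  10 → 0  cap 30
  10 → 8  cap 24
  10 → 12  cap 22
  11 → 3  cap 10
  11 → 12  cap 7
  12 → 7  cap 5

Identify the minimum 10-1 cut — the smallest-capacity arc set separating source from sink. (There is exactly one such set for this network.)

Min-cut arcs: {(4,1), (5,1), (11,3)} (total capacity 45)

augment #1: 10→0→5→1 push 20
augment #2: 10→8→4→1 push 15
augment #3: 10→0→6→11→3→1 push 10
max flow = 45; residual-reachable set from 10 gives S-side
cut edges (S→T): {(4,1), (5,1), (11,3)} total cap 45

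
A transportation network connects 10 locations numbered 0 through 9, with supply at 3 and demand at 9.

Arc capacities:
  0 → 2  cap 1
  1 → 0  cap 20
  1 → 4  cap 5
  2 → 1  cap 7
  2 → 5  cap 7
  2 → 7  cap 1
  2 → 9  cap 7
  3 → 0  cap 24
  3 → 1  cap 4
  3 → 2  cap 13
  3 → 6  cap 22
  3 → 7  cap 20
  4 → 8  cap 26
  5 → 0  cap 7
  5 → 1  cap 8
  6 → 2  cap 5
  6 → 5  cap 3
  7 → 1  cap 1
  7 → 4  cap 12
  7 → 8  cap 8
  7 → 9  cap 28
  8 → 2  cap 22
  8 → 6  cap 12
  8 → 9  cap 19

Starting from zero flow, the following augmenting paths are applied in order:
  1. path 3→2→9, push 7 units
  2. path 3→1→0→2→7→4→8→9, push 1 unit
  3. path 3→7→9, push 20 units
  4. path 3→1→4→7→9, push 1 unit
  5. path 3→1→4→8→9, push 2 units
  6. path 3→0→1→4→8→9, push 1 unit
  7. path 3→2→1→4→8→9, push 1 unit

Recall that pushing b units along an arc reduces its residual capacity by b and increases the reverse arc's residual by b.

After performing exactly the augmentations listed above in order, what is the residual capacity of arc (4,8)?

Residual capacity of (4,8): 21

after path 1 (3→2→9, push 7): res(4,8)=26
after path 2 (3→1→0→2→7→4→8→9, push 1): res(4,8)=25
after path 3 (3→7→9, push 20): res(4,8)=25
after path 4 (3→1→4→7→9, push 1): res(4,8)=25
after path 5 (3→1→4→8→9, push 2): res(4,8)=23
after path 6 (3→0→1→4→8→9, push 1): res(4,8)=22
after path 7 (3→2→1→4→8→9, push 1): res(4,8)=21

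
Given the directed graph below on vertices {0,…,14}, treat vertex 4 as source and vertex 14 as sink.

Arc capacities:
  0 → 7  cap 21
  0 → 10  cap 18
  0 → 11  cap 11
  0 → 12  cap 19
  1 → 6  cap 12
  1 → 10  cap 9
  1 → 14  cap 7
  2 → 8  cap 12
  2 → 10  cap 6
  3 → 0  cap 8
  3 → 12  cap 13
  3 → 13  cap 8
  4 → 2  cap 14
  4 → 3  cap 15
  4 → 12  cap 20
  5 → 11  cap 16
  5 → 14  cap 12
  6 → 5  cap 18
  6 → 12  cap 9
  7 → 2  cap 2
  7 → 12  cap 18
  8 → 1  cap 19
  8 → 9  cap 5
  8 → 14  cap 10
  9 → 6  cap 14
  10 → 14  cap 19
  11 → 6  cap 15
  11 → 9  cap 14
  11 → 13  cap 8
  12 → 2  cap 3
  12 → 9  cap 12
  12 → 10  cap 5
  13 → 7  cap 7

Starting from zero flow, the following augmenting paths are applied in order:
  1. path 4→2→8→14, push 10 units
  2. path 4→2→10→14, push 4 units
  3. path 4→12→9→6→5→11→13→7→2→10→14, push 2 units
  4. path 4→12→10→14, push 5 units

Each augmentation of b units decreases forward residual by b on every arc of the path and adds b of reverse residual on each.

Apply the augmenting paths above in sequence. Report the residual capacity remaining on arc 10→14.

Residual capacity of (10,14): 8

after path 1 (4→2→8→14, push 10): res(10,14)=19
after path 2 (4→2→10→14, push 4): res(10,14)=15
after path 3 (4→12→9→6→5→11→13→7→2→10→14, push 2): res(10,14)=13
after path 4 (4→12→10→14, push 5): res(10,14)=8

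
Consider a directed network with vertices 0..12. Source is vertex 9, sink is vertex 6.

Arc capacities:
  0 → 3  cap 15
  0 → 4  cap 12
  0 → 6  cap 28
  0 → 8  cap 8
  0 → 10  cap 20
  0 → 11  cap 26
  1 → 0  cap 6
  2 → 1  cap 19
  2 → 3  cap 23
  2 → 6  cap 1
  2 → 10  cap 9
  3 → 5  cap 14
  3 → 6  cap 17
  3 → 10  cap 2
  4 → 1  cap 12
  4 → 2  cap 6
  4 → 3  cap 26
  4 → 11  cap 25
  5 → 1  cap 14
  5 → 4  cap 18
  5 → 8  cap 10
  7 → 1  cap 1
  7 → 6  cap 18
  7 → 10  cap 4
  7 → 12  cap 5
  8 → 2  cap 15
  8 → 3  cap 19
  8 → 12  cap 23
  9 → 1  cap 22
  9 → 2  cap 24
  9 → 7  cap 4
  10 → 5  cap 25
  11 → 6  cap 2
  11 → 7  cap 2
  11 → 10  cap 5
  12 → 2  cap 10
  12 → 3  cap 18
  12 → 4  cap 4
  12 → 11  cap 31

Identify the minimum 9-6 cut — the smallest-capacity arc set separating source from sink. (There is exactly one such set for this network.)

augment #1: 9→2→6 push 1
augment #2: 9→7→6 push 4
augment #3: 9→1→0→6 push 6
augment #4: 9→2→3→6 push 17
augment #5: 9→2→3→5→4→11→6 push 2
augment #6: 9→2→3→5→4→11→7→6 push 2
max flow = 32; residual-reachable set from 9 gives S-side
cut edges (S→T): {(1,0), (2,6), (3,6), (9,7), (11,6), (11,7)} total cap 32

Min-cut arcs: {(1,0), (2,6), (3,6), (9,7), (11,6), (11,7)} (total capacity 32)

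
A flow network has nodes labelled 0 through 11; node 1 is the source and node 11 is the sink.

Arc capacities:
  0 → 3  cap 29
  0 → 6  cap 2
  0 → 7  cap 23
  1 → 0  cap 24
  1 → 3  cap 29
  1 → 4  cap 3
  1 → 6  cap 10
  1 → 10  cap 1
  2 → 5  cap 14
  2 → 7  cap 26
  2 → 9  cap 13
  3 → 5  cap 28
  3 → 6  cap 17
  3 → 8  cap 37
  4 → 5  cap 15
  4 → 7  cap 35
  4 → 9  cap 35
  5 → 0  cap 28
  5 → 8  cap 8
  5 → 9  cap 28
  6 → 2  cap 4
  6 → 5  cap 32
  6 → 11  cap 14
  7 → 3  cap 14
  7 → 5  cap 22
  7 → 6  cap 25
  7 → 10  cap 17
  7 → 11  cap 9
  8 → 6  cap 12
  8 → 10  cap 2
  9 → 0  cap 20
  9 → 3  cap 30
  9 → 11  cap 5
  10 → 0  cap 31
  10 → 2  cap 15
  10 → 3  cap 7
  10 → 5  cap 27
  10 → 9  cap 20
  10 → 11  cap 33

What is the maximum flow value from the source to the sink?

Maximum flow value: 48

augment #1: 1→6→11 bottleneck 10, total now 10
augment #2: 1→10→11 bottleneck 1, total now 11
augment #3: 1→0→6→11 bottleneck 2, total now 13
augment #4: 1→0→7→11 bottleneck 9, total now 22
augment #5: 1→3→6→11 bottleneck 2, total now 24
augment #6: 1→4→9→11 bottleneck 3, total now 27
augment #7: 1→0→7→10→11 bottleneck 13, total now 40
augment #8: 1→3→5→9→11 bottleneck 2, total now 42
augment #9: 1→3→8→10→11 bottleneck 2, total now 44
augment #10: 1→3→5→0→7→10→11 bottleneck 1, total now 45
augment #11: 1→3→6→2→7→10→11 bottleneck 3, total now 48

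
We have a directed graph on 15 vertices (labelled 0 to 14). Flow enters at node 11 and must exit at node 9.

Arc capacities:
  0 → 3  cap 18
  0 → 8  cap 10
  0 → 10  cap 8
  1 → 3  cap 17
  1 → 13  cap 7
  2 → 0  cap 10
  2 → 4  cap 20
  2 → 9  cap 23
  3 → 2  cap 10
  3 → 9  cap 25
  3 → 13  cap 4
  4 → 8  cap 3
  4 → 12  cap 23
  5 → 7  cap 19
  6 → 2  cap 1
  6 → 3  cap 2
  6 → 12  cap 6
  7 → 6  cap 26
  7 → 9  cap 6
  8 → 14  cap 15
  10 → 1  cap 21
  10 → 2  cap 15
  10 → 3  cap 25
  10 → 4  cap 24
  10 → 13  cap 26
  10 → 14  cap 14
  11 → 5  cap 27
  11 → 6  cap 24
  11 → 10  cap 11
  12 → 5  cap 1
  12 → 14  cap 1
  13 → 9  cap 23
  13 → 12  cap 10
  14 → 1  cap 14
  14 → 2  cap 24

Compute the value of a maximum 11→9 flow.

Maximum flow value: 21

augment #1: 11→5→7→9 bottleneck 6, total now 6
augment #2: 11→6→2→9 bottleneck 1, total now 7
augment #3: 11→6→3→9 bottleneck 2, total now 9
augment #4: 11→10→2→9 bottleneck 11, total now 20
augment #5: 11→6→12→14→2→9 bottleneck 1, total now 21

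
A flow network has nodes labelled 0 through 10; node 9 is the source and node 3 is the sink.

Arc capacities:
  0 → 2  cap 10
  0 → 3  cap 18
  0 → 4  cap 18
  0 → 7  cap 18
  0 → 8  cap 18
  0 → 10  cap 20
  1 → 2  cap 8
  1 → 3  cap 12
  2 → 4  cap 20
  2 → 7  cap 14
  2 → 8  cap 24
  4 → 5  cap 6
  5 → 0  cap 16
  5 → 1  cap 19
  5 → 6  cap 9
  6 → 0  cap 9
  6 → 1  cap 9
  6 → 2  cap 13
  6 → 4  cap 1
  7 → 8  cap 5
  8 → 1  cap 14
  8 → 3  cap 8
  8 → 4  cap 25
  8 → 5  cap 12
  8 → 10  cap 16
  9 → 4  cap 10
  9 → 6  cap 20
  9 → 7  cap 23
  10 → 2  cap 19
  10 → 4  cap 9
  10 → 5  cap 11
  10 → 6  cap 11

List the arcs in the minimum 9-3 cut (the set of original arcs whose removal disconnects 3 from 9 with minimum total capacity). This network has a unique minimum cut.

Min-cut arcs: {(4,5), (7,8), (9,6)} (total capacity 31)

augment #1: 9→6→0→3 push 9
augment #2: 9→6→1→3 push 9
augment #3: 9→7→8→3 push 5
augment #4: 9→4→5→0→3 push 6
augment #5: 9→6→2→8→3 push 2
max flow = 31; residual-reachable set from 9 gives S-side
cut edges (S→T): {(4,5), (7,8), (9,6)} total cap 31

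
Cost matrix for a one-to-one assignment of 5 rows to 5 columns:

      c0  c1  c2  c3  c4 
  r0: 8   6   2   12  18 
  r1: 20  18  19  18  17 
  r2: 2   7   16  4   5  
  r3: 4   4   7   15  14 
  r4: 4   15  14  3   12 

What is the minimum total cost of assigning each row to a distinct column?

optimal assignment: row0→col2 (cost 2), row1→col4 (cost 17), row2→col0 (cost 2), row3→col1 (cost 4), row4→col3 (cost 3)
total = 2 + 17 + 2 + 4 + 3 = 28

Minimum assignment cost: 28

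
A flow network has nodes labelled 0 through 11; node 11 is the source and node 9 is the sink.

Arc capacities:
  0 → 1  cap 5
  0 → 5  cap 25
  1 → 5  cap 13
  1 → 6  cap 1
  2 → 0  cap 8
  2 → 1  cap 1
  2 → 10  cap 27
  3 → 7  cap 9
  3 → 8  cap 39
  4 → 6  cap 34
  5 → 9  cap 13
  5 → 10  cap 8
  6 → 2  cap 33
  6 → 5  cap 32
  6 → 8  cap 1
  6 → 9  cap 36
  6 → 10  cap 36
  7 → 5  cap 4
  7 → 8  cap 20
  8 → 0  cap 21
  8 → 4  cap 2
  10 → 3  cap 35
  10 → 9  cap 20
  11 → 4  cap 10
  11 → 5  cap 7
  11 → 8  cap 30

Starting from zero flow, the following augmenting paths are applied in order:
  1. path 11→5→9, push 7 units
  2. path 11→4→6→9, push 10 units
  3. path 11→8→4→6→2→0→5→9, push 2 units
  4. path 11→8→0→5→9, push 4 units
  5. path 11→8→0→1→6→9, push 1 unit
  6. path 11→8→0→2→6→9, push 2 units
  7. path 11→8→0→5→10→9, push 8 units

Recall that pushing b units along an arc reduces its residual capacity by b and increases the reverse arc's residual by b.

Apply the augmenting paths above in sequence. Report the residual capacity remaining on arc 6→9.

Residual capacity of (6,9): 23

after path 1 (11→5→9, push 7): res(6,9)=36
after path 2 (11→4→6→9, push 10): res(6,9)=26
after path 3 (11→8→4→6→2→0→5→9, push 2): res(6,9)=26
after path 4 (11→8→0→5→9, push 4): res(6,9)=26
after path 5 (11→8→0→1→6→9, push 1): res(6,9)=25
after path 6 (11→8→0→2→6→9, push 2): res(6,9)=23
after path 7 (11→8→0→5→10→9, push 8): res(6,9)=23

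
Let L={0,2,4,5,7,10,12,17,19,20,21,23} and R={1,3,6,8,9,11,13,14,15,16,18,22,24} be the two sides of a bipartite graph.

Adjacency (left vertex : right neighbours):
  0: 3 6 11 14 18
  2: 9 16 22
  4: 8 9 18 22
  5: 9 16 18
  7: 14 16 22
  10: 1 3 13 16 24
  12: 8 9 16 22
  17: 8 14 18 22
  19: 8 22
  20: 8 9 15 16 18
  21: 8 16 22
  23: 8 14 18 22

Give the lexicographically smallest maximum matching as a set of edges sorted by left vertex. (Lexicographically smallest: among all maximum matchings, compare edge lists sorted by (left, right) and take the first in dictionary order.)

Lex-smallest maximum matching: {(0,3), (2,9), (4,8), (5,16), (7,14), (10,1), (12,22), (17,18), (20,15)}

|M| = 9 (so the lex-smallest maximum matching has 9 edges)
process left vertices in ascending order; for each, take the smallest-labelled available neighbour that still permits 9 edges overall, or leave it unmatched if none does
lex-smallest matching: {0-3, 2-9, 4-8, 5-16, 7-14, 10-1, 12-22, 17-18, 20-15}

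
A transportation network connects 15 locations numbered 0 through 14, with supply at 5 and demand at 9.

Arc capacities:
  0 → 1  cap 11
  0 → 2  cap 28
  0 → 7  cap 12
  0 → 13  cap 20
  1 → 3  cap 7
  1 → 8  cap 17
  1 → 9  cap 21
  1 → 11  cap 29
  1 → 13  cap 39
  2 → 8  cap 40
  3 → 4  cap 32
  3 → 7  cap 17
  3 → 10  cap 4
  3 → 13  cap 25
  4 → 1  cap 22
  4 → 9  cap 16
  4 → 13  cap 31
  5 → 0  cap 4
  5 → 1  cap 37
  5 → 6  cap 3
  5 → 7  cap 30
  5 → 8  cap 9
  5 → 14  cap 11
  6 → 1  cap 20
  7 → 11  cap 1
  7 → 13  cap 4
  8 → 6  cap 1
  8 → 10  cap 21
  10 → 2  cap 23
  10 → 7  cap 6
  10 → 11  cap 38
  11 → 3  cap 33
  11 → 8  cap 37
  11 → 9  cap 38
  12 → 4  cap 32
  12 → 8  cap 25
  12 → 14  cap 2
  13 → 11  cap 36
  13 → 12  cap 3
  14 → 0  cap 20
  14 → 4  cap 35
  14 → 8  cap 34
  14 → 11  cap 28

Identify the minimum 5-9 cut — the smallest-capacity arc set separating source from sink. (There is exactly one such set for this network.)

augment #1: 5→1→9 push 21
augment #2: 5→1→11→9 push 16
augment #3: 5→7→11→9 push 1
augment #4: 5→14→4→9 push 11
augment #5: 5→0→1→11→9 push 4
augment #6: 5→6→1→11→9 push 3
augment #7: 5→7→13→11→9 push 4
augment #8: 5→8→10→11→9 push 9
max flow = 69; residual-reachable set from 5 gives S-side
cut edges (S→T): {(5,0), (5,1), (5,6), (5,8), (5,14), (7,11), (7,13)} total cap 69

Min-cut arcs: {(5,0), (5,1), (5,6), (5,8), (5,14), (7,11), (7,13)} (total capacity 69)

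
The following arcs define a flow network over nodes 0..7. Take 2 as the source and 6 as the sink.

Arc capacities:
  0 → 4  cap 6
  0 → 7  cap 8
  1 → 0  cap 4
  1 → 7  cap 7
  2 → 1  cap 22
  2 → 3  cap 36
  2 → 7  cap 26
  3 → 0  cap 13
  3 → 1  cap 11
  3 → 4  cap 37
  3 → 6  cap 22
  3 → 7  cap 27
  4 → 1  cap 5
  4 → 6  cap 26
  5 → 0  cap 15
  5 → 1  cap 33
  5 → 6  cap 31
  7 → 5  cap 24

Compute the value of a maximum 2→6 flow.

augment #1: 2→3→6 bottleneck 22, total now 22
augment #2: 2→3→4→6 bottleneck 14, total now 36
augment #3: 2→7→5→6 bottleneck 24, total now 60
augment #4: 2→1→0→4→6 bottleneck 4, total now 64

Maximum flow value: 64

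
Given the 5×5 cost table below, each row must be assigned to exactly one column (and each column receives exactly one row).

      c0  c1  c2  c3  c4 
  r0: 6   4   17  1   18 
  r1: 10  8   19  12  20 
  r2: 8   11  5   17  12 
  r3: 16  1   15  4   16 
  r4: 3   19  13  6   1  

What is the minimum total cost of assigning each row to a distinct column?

Minimum assignment cost: 18

optimal assignment: row0→col3 (cost 1), row1→col0 (cost 10), row2→col2 (cost 5), row3→col1 (cost 1), row4→col4 (cost 1)
total = 1 + 10 + 5 + 1 + 1 = 18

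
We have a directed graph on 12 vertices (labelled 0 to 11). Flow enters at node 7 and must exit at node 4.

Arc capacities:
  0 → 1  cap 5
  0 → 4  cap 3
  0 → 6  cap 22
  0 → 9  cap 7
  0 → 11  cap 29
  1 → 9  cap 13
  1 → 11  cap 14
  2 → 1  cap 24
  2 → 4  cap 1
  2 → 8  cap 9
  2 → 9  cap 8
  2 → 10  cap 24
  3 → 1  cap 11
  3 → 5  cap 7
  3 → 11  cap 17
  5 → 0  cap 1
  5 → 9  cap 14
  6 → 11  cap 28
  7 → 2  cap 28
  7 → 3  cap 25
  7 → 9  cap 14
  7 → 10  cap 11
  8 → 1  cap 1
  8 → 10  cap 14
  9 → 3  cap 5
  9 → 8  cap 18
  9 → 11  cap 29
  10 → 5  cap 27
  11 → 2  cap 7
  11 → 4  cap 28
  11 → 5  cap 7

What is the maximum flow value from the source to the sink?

augment #1: 7→2→4 bottleneck 1, total now 1
augment #2: 7→3→11→4 bottleneck 17, total now 18
augment #3: 7→9→11→4 bottleneck 11, total now 29
augment #4: 7→3→5→0→4 bottleneck 1, total now 30

Maximum flow value: 30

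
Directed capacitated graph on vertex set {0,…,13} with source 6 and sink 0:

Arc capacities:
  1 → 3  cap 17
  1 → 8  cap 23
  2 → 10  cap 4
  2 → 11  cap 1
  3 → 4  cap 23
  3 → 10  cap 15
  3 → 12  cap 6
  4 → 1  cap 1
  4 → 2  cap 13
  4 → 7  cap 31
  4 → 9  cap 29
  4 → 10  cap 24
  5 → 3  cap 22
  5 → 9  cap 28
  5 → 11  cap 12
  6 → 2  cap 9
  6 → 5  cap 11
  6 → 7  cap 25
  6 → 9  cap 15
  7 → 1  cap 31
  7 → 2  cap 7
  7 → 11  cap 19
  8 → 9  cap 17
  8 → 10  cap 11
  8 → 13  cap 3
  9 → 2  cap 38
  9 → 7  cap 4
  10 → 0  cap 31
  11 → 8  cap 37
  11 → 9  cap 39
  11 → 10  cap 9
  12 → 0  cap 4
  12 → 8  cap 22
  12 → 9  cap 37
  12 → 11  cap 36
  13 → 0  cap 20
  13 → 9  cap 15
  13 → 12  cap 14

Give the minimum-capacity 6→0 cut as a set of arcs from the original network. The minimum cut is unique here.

Min-cut arcs: {(8,13), (10,0), (12,0)} (total capacity 38)

augment #1: 6→2→10→0 push 4
augment #2: 6→2→11→10→0 push 1
augment #3: 6→5→3→10→0 push 11
augment #4: 6→7→11→10→0 push 8
augment #5: 6→7→1→3→10→0 push 4
augment #6: 6→7→1→3→12→0 push 4
augment #7: 6→7→1→8→10→0 push 3
augment #8: 6→7→1→8→13→0 push 3
max flow = 38; residual-reachable set from 6 gives S-side
cut edges (S→T): {(8,13), (10,0), (12,0)} total cap 38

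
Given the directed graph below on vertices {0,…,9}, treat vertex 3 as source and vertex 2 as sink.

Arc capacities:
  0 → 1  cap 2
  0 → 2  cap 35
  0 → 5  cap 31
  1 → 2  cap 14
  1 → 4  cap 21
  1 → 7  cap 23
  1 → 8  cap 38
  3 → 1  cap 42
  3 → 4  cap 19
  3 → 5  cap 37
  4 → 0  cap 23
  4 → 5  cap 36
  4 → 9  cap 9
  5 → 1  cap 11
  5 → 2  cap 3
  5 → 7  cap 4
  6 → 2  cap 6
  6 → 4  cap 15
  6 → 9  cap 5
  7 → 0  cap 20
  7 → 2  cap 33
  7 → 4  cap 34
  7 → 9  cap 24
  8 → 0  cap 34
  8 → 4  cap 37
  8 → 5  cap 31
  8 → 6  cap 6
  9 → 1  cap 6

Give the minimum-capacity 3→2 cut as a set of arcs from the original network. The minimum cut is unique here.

Min-cut arcs: {(3,1), (3,4), (5,1), (5,2), (5,7)} (total capacity 79)

augment #1: 3→1→2 push 14
augment #2: 3→5→2 push 3
augment #3: 3→1→7→2 push 23
augment #4: 3→4→0→2 push 19
augment #5: 3→5→7→2 push 4
augment #6: 3→1→4→0→2 push 4
augment #7: 3→1→8→0→2 push 1
augment #8: 3→5→1→8→0→2 push 11
max flow = 79; residual-reachable set from 3 gives S-side
cut edges (S→T): {(3,1), (3,4), (5,1), (5,2), (5,7)} total cap 79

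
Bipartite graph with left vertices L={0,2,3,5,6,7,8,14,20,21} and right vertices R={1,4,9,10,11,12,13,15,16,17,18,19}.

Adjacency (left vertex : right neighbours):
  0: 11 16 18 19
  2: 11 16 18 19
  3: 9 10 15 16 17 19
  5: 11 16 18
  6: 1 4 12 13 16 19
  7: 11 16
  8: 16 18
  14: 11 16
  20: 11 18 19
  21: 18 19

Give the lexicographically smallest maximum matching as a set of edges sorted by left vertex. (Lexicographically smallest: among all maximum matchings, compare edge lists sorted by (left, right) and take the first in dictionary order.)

Lex-smallest maximum matching: {(0,11), (2,16), (3,9), (5,18), (6,1), (20,19)}

|M| = 6 (so the lex-smallest maximum matching has 6 edges)
process left vertices in ascending order; for each, take the smallest-labelled available neighbour that still permits 6 edges overall, or leave it unmatched if none does
lex-smallest matching: {0-11, 2-16, 3-9, 5-18, 6-1, 20-19}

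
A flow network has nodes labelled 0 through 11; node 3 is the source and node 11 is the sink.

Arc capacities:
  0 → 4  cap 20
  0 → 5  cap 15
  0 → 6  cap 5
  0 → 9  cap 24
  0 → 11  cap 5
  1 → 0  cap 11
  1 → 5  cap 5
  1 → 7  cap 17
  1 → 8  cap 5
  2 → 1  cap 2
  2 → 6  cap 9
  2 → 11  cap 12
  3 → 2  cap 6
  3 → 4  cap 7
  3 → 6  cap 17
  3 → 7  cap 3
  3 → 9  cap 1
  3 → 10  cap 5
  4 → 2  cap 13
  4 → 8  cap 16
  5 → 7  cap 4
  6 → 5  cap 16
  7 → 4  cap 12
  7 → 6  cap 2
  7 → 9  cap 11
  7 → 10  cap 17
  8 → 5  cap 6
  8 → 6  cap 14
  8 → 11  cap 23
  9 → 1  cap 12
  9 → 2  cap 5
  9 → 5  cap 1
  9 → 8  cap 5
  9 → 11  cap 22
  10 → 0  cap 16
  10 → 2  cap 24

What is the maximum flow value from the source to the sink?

augment #1: 3→2→11 bottleneck 6, total now 6
augment #2: 3→9→11 bottleneck 1, total now 7
augment #3: 3→4→2→11 bottleneck 6, total now 13
augment #4: 3→4→8→11 bottleneck 1, total now 14
augment #5: 3→7→9→11 bottleneck 3, total now 17
augment #6: 3→10→0→11 bottleneck 5, total now 22
augment #7: 3→6→5→7→9→11 bottleneck 4, total now 26

Maximum flow value: 26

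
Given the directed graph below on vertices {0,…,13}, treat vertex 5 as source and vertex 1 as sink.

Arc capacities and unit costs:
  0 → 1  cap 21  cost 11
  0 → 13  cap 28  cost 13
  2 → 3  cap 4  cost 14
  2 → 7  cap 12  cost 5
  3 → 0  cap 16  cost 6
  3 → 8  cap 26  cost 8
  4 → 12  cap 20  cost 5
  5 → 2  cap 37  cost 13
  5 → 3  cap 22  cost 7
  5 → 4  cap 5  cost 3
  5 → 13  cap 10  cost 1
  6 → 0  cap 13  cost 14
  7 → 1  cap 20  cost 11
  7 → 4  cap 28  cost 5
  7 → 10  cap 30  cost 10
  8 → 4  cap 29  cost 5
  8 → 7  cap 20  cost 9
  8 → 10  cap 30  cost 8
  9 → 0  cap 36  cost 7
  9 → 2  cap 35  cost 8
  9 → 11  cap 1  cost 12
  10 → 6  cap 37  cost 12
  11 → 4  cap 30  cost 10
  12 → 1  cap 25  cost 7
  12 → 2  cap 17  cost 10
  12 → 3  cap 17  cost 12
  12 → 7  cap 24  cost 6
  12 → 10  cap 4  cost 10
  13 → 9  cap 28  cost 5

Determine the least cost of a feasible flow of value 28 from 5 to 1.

shortest-cost path #1: 5→4→12→1 push 5 @ unit cost 15 (adds 75)
shortest-cost path #2: 5→3→0→1 push 16 @ unit cost 24 (adds 384)
shortest-cost path #3: 5→13→9→0→1 push 5 @ unit cost 24 (adds 120)
shortest-cost path #4: 5→2→7→1 push 2 @ unit cost 29 (adds 58)
total cost = 637

Minimum cost for 28 units: 637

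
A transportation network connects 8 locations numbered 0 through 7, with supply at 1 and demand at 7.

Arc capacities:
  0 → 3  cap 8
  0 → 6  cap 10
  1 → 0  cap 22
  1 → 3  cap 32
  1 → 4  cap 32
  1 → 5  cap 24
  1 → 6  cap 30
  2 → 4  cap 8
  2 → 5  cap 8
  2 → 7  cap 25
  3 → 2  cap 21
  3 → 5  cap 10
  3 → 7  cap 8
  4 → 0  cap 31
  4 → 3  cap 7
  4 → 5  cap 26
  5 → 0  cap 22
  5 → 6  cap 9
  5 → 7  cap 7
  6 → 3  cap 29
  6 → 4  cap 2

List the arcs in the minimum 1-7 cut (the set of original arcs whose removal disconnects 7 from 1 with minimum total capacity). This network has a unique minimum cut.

Min-cut arcs: {(3,2), (3,7), (5,7)} (total capacity 36)

augment #1: 1→3→7 push 8
augment #2: 1→5→7 push 7
augment #3: 1→3→2→7 push 21
max flow = 36; residual-reachable set from 1 gives S-side
cut edges (S→T): {(3,2), (3,7), (5,7)} total cap 36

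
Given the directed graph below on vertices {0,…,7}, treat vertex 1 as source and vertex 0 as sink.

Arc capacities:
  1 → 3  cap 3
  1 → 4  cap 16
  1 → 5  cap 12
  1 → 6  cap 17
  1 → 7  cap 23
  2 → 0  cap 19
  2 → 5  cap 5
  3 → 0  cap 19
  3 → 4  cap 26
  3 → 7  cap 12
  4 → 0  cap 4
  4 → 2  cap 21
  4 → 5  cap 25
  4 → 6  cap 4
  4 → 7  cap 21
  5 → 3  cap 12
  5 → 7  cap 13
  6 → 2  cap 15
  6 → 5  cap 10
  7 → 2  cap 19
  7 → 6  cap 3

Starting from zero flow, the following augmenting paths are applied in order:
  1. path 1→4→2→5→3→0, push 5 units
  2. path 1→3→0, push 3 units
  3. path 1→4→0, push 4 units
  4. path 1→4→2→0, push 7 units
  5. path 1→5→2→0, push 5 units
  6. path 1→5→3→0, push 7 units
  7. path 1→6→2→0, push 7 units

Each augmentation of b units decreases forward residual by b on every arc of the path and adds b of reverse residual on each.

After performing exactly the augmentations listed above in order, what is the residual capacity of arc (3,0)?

after path 1 (1→4→2→5→3→0, push 5): res(3,0)=14
after path 2 (1→3→0, push 3): res(3,0)=11
after path 3 (1→4→0, push 4): res(3,0)=11
after path 4 (1→4→2→0, push 7): res(3,0)=11
after path 5 (1→5→2→0, push 5): res(3,0)=11
after path 6 (1→5→3→0, push 7): res(3,0)=4
after path 7 (1→6→2→0, push 7): res(3,0)=4

Residual capacity of (3,0): 4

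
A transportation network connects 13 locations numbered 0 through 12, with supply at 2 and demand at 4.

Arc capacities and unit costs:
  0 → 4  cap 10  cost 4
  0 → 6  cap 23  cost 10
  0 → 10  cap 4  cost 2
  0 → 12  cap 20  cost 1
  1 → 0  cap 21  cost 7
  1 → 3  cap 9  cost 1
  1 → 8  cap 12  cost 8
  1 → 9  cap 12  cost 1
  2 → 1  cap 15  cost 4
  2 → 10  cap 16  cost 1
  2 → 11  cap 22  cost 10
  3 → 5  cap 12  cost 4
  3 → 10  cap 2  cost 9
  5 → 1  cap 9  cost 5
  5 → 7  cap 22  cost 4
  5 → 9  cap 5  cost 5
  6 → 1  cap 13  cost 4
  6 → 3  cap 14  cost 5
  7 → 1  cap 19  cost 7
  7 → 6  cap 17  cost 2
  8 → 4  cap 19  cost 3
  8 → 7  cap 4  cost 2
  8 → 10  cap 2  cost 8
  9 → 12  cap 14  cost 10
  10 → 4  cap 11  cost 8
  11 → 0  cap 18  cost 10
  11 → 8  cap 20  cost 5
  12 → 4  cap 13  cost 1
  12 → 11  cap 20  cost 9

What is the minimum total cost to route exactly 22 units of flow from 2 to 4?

Minimum cost for 22 units: 242

shortest-cost path #1: 2→10→4 push 11 @ unit cost 9 (adds 99)
shortest-cost path #2: 2→1→0→12→4 push 11 @ unit cost 13 (adds 143)
total cost = 242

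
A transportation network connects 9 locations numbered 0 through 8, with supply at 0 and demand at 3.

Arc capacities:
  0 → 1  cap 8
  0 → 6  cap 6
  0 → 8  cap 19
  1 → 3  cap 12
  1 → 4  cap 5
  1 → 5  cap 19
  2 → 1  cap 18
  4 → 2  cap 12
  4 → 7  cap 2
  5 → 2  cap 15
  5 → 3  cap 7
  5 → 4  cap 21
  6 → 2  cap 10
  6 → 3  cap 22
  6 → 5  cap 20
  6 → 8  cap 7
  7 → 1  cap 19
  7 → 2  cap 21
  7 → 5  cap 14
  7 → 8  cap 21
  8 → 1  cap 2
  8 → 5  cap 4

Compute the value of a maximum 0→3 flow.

Maximum flow value: 20

augment #1: 0→1→3 bottleneck 8, total now 8
augment #2: 0→6→3 bottleneck 6, total now 14
augment #3: 0→8→1→3 bottleneck 2, total now 16
augment #4: 0→8→5→3 bottleneck 4, total now 20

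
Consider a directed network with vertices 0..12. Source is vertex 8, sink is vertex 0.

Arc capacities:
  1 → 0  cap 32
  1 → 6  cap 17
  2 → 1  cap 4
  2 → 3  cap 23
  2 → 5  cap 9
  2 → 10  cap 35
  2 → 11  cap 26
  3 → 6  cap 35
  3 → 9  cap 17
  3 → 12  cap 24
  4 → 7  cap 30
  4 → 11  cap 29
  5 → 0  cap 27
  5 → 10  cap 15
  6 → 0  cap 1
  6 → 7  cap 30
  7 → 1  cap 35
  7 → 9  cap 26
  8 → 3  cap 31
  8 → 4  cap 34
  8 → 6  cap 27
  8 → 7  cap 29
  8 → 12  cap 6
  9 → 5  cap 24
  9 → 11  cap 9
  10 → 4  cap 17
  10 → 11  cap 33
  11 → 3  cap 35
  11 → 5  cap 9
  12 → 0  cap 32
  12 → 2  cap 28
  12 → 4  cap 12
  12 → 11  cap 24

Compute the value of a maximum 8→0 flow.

Maximum flow value: 90

augment #1: 8→6→0 bottleneck 1, total now 1
augment #2: 8→12→0 bottleneck 6, total now 7
augment #3: 8→3→12→0 bottleneck 24, total now 31
augment #4: 8→7→1→0 bottleneck 29, total now 60
augment #5: 8→3→9→5→0 bottleneck 7, total now 67
augment #6: 8→4→7→1→0 bottleneck 3, total now 70
augment #7: 8→4→11→5→0 bottleneck 9, total now 79
augment #8: 8→4→7→9→5→0 bottleneck 11, total now 90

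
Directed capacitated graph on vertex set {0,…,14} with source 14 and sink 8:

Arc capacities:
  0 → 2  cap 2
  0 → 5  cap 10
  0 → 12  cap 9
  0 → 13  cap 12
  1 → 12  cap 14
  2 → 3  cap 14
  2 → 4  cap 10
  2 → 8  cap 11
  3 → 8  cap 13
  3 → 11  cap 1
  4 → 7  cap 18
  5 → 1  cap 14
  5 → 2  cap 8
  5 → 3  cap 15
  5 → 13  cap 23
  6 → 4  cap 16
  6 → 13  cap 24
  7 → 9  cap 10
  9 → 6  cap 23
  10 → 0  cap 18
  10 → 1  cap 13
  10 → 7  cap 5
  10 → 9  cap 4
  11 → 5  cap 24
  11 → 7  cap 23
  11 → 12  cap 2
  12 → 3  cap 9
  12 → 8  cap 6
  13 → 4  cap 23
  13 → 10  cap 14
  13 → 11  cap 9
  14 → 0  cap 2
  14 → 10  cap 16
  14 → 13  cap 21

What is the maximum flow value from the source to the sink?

Maximum flow value: 29

augment #1: 14→0→2→8 bottleneck 2, total now 2
augment #2: 14→10→0→12→8 bottleneck 6, total now 8
augment #3: 14→10→0→5→2→8 bottleneck 8, total now 16
augment #4: 14→10→0→5→3→8 bottleneck 2, total now 18
augment #5: 14→13→11→5→3→8 bottleneck 9, total now 27
augment #6: 14→13→10→0→12→3→8 bottleneck 2, total now 29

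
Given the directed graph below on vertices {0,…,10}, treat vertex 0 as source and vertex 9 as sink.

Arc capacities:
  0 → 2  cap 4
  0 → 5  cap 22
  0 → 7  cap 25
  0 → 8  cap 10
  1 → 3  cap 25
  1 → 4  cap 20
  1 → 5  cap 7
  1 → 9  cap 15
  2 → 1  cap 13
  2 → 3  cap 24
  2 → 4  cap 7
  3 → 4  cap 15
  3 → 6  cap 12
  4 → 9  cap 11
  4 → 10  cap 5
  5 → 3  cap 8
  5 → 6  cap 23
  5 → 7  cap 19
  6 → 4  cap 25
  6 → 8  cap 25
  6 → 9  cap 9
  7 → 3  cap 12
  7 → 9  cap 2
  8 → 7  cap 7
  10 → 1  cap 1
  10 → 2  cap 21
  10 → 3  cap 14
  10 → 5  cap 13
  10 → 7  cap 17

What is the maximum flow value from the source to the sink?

augment #1: 0→7→9 bottleneck 2, total now 2
augment #2: 0→2→1→9 bottleneck 4, total now 6
augment #3: 0→5→6→9 bottleneck 9, total now 15
augment #4: 0→5→3→4→9 bottleneck 8, total now 23
augment #5: 0→5→6→4→9 bottleneck 3, total now 26
augment #6: 0→5→6→4→10→1→9 bottleneck 1, total now 27
augment #7: 0→5→6→4→10→2→1→9 bottleneck 1, total now 28
augment #8: 0→7→3→4→10→2→1→9 bottleneck 3, total now 31

Maximum flow value: 31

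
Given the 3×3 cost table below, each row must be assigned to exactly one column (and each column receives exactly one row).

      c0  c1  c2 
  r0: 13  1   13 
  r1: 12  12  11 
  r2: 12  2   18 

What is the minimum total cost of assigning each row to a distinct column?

Minimum assignment cost: 24

optimal assignment: row0→col1 (cost 1), row1→col2 (cost 11), row2→col0 (cost 12)
total = 1 + 11 + 12 = 24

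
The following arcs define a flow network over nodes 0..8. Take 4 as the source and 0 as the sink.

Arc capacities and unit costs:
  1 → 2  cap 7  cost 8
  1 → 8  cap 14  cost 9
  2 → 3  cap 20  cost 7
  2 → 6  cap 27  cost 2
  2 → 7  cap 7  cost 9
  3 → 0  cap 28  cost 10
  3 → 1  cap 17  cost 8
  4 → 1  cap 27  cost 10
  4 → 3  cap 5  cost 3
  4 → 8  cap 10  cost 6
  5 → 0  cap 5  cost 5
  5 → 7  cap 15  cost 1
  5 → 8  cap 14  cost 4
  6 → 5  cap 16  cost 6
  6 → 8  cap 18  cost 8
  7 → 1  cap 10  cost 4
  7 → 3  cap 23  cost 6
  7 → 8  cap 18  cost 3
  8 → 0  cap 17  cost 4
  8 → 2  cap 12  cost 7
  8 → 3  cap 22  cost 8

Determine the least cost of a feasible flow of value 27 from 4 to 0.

Minimum cost for 27 units: 481

shortest-cost path #1: 4→8→0 push 10 @ unit cost 10 (adds 100)
shortest-cost path #2: 4→3→0 push 5 @ unit cost 13 (adds 65)
shortest-cost path #3: 4→1→8→0 push 7 @ unit cost 23 (adds 161)
shortest-cost path #4: 4→1→2→6→5→0 push 5 @ unit cost 31 (adds 155)
total cost = 481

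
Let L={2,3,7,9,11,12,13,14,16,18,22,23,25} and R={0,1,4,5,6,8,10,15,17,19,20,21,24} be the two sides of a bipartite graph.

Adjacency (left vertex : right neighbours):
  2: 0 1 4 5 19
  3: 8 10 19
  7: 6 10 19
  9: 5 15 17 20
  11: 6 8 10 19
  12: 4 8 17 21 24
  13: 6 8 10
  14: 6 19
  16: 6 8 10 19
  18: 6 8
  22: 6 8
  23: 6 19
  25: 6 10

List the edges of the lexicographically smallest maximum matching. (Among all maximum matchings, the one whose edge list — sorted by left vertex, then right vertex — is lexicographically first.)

Lex-smallest maximum matching: {(2,0), (3,8), (7,6), (9,5), (11,10), (12,4), (14,19)}

|M| = 7 (so the lex-smallest maximum matching has 7 edges)
process left vertices in ascending order; for each, take the smallest-labelled available neighbour that still permits 7 edges overall, or leave it unmatched if none does
lex-smallest matching: {2-0, 3-8, 7-6, 9-5, 11-10, 12-4, 14-19}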